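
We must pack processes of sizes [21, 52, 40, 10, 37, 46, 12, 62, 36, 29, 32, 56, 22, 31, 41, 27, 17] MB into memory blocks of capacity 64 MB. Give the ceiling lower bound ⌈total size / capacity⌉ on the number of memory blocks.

9 memory blocks

Total size = 21 + 52 + 40 + 10 + 37 + 46 + 12 + 62 + 36 + 29 + 32 + 56 + 22 + 31 + 41 + 27 + 17 = 571 MB.
⌈571 / 64⌉ = 9.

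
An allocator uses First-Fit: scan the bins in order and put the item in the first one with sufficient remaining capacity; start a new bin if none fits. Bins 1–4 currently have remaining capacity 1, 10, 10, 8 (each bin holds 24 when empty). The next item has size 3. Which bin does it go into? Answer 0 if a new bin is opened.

Bins with room: bin 2 (10), bin 3 (10), bin 4 (8).
The first with room is bin 2.

2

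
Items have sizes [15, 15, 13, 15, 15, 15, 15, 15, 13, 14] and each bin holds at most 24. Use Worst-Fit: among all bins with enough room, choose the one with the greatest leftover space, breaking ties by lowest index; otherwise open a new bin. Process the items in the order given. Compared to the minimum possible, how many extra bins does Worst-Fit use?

0

Worst-Fit: [15] [15] [13] [15] [15] [15] [15] [15] [13] [14] → 10 bins.
10 items exceed 12 (half the capacity), and no two of those can share a bin, so at least 10 bins are needed.
So 10 is already optimal.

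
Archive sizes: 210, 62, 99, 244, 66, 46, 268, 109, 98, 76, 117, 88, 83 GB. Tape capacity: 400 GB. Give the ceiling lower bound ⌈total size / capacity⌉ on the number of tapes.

Total size = 210 + 62 + 99 + 244 + 66 + 46 + 268 + 109 + 98 + 76 + 117 + 88 + 83 = 1566 GB.
⌈1566 / 400⌉ = 4.

4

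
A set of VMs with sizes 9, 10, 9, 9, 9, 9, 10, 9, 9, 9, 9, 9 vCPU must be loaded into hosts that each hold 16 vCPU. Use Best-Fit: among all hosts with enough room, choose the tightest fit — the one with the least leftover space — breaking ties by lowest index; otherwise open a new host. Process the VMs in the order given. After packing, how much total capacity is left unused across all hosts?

82

host 1: place 9 vCPU, 7 vCPU left
host 2: place 10 vCPU, 6 vCPU left
host 3: place 9 vCPU, 7 vCPU left
host 4: place 9 vCPU, 7 vCPU left
host 5: place 9 vCPU, 7 vCPU left
host 6: place 9 vCPU, 7 vCPU left
host 7: place 10 vCPU, 6 vCPU left
host 8: place 9 vCPU, 7 vCPU left
host 9: place 9 vCPU, 7 vCPU left
host 10: place 9 vCPU, 7 vCPU left
host 11: place 9 vCPU, 7 vCPU left
host 12: place 9 vCPU, 7 vCPU left
12 hosts × 16 vCPU = 192 vCPU; used 110 vCPU; unused 82 vCPU.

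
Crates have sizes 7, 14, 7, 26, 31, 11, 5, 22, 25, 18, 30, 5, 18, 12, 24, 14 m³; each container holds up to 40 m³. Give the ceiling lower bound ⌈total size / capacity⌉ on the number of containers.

7 containers

Total size = 7 + 14 + 7 + 26 + 31 + 11 + 5 + 22 + 25 + 18 + 30 + 5 + 18 + 12 + 24 + 14 = 269 m³.
⌈269 / 40⌉ = 7.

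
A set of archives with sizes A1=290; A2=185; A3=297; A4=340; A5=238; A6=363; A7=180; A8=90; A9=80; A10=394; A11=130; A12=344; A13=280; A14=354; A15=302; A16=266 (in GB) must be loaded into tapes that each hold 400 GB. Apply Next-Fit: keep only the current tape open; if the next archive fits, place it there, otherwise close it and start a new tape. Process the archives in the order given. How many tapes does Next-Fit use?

14 tapes

Put A1 (290 GB) in tape 1; 110 GB remain.
Put A2 (185 GB) in tape 2; 215 GB remain.
Put A3 (297 GB) in tape 3; 103 GB remain.
Put A4 (340 GB) in tape 4; 60 GB remain.
Put A5 (238 GB) in tape 5; 162 GB remain.
Put A6 (363 GB) in tape 6; 37 GB remain.
Put A7 (180 GB) in tape 7; 220 GB remain.
Put A8 (90 GB) in tape 7; 130 GB remain.
Put A9 (80 GB) in tape 7; 50 GB remain.
Put A10 (394 GB) in tape 8; 6 GB remain.
Put A11 (130 GB) in tape 9; 270 GB remain.
Put A12 (344 GB) in tape 10; 56 GB remain.
Put A13 (280 GB) in tape 11; 120 GB remain.
Put A14 (354 GB) in tape 12; 46 GB remain.
Put A15 (302 GB) in tape 13; 98 GB remain.
Put A16 (266 GB) in tape 14; 134 GB remain.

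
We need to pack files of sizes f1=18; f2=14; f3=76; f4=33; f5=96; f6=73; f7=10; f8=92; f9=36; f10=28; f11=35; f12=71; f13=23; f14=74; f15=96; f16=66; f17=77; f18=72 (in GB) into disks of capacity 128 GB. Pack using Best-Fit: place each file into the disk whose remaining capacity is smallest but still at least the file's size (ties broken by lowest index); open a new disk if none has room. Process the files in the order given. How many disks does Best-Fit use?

disk 1: place f1 (18 GB), 110 GB left
disk 1: place f2 (14 GB), 96 GB left
disk 1: place f3 (76 GB), 20 GB left
disk 2: place f4 (33 GB), 95 GB left
disk 3: place f5 (96 GB), 32 GB left
disk 2: place f6 (73 GB), 22 GB left
disk 1: place f7 (10 GB), 10 GB left
disk 4: place f8 (92 GB), 36 GB left
disk 4: place f9 (36 GB), 0 GB left
disk 3: place f10 (28 GB), 4 GB left
disk 5: place f11 (35 GB), 93 GB left
disk 5: place f12 (71 GB), 22 GB left
disk 6: place f13 (23 GB), 105 GB left
disk 6: place f14 (74 GB), 31 GB left
disk 7: place f15 (96 GB), 32 GB left
disk 8: place f16 (66 GB), 62 GB left
disk 9: place f17 (77 GB), 51 GB left
disk 10: place f18 (72 GB), 56 GB left

10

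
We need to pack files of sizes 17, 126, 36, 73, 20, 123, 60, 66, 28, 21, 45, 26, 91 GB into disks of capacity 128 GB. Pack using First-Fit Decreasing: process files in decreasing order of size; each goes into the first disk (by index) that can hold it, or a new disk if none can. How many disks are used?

6 disks

Sorted descending: 126, 123, 91, 73, 66, 60, 45, 36, 28, 26, 21, 20, 17.
126 GB → disk 1 (remaining 2 GB)
123 GB → disk 2 (remaining 5 GB)
91 GB → disk 3 (remaining 37 GB)
73 GB → disk 4 (remaining 55 GB)
66 GB → disk 5 (remaining 62 GB)
60 GB → disk 5 (remaining 2 GB)
45 GB → disk 4 (remaining 10 GB)
36 GB → disk 3 (remaining 1 GB)
28 GB → disk 6 (remaining 100 GB)
26 GB → disk 6 (remaining 74 GB)
21 GB → disk 6 (remaining 53 GB)
20 GB → disk 6 (remaining 33 GB)
17 GB → disk 6 (remaining 16 GB)
Final disks: [126] [123] [91,36] [73,45] [66,60] [28,26,21,20,17].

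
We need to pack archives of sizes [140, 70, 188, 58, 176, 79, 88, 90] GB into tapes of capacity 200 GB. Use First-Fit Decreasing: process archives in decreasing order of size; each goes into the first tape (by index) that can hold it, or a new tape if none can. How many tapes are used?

Sorted descending: 188, 176, 140, 90, 88, 79, 70, 58.
Put 188 GB in tape 1; 12 GB remain.
Put 176 GB in tape 2; 24 GB remain.
Put 140 GB in tape 3; 60 GB remain.
Put 90 GB in tape 4; 110 GB remain.
Put 88 GB in tape 4; 22 GB remain.
Put 79 GB in tape 5; 121 GB remain.
Put 70 GB in tape 5; 51 GB remain.
Put 58 GB in tape 3; 2 GB remain.
Final tapes: [188] [176] [140,58] [90,88] [79,70].

5 tapes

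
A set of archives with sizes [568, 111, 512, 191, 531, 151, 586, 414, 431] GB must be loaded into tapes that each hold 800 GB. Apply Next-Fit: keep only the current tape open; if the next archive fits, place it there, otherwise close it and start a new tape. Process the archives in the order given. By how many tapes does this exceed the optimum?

Next-Fit: [568,111] [512,191] [531,151] [586] [414] [431] → 6 tapes.
6 archives exceed 400 GB (half the capacity), and no two of those can share a tape, so at least 6 tapes are needed.
So 6 is already optimal.

0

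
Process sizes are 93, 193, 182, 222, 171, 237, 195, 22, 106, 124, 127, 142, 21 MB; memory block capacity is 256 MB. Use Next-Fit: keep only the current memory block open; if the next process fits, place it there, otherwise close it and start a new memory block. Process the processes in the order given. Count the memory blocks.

10

Put 93 MB in memory block 1; 163 MB remain.
Put 193 MB in memory block 2; 63 MB remain.
Put 182 MB in memory block 3; 74 MB remain.
Put 222 MB in memory block 4; 34 MB remain.
Put 171 MB in memory block 5; 85 MB remain.
Put 237 MB in memory block 6; 19 MB remain.
Put 195 MB in memory block 7; 61 MB remain.
Put 22 MB in memory block 7; 39 MB remain.
Put 106 MB in memory block 8; 150 MB remain.
Put 124 MB in memory block 8; 26 MB remain.
Put 127 MB in memory block 9; 129 MB remain.
Put 142 MB in memory block 10; 114 MB remain.
Put 21 MB in memory block 10; 93 MB remain.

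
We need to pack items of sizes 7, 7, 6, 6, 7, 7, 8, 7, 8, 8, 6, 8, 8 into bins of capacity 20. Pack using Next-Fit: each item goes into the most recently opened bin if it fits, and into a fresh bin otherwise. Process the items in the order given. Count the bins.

Put 7 in bin 1; 13 remain.
Put 7 in bin 1; 6 remain.
Put 6 in bin 1; 0 remain.
Put 6 in bin 2; 14 remain.
Put 7 in bin 2; 7 remain.
Put 7 in bin 2; 0 remain.
Put 8 in bin 3; 12 remain.
Put 7 in bin 3; 5 remain.
Put 8 in bin 4; 12 remain.
Put 8 in bin 4; 4 remain.
Put 6 in bin 5; 14 remain.
Put 8 in bin 5; 6 remain.
Put 8 in bin 6; 12 remain.
Final bins: [7,7,6] [6,7,7] [8,7] [8,8] [6,8] [8].

6 bins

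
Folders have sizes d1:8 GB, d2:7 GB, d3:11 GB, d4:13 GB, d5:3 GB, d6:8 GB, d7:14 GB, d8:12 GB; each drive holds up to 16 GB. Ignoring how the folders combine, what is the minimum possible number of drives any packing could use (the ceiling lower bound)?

Total size = 8 + 7 + 11 + 13 + 3 + 8 + 14 + 12 = 76 GB.
⌈76 / 16⌉ = 5.

5 drives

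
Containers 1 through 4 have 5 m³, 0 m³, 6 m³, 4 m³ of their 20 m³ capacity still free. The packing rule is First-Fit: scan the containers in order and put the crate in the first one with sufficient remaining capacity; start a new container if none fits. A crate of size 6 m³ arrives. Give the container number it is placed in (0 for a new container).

Containers with room: container 3 (6 m³).
The first with room is container 3.

3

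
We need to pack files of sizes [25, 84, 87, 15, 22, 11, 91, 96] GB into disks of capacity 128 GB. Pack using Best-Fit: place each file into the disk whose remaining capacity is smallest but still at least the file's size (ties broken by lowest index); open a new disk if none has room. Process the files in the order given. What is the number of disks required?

disk 1: place 25 GB, 103 GB left
disk 1: place 84 GB, 19 GB left
disk 2: place 87 GB, 41 GB left
disk 1: place 15 GB, 4 GB left
disk 2: place 22 GB, 19 GB left
disk 2: place 11 GB, 8 GB left
disk 3: place 91 GB, 37 GB left
disk 4: place 96 GB, 32 GB left
Final disks: [25,84,15] [87,22,11] [91] [96].

4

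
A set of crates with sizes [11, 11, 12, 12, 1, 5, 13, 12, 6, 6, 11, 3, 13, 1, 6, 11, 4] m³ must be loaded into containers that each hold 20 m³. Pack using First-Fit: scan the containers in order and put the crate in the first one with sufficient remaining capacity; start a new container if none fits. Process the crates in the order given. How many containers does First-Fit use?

9 containers

11 m³ → container 1 (remaining 9 m³)
11 m³ → container 2 (remaining 9 m³)
12 m³ → container 3 (remaining 8 m³)
12 m³ → container 4 (remaining 8 m³)
1 m³ → container 1 (remaining 8 m³)
5 m³ → container 1 (remaining 3 m³)
13 m³ → container 5 (remaining 7 m³)
12 m³ → container 6 (remaining 8 m³)
6 m³ → container 2 (remaining 3 m³)
6 m³ → container 3 (remaining 2 m³)
11 m³ → container 7 (remaining 9 m³)
3 m³ → container 1 (remaining 0 m³)
13 m³ → container 8 (remaining 7 m³)
1 m³ → container 2 (remaining 2 m³)
6 m³ → container 4 (remaining 2 m³)
11 m³ → container 9 (remaining 9 m³)
4 m³ → container 5 (remaining 3 m³)
Final containers: [11,1,5,3] [11,6,1] [12,6] [12,6] [13,4] [12] [11] [13] [11].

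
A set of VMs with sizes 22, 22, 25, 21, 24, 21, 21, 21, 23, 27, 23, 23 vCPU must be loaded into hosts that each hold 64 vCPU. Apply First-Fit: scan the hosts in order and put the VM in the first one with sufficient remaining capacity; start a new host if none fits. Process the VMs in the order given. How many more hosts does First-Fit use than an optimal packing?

First-Fit: [22,22] [25,21] [24,21] [21,21] [23,27] [23,23] → 6 hosts.
Total size 273 vCPU; any packing needs at least ⌈273/64⌉ = 5 hosts.
An optimal packing achieves that bound: [27,25] [24,23] [23,23] [22,21,21] [22,21,21] → 5 hosts.
Excess: 6 − 5 = 1.

1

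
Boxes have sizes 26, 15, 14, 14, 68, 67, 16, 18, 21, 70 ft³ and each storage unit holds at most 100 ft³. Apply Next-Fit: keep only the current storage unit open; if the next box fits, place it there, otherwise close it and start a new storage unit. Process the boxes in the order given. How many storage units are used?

5 storage units

storage unit 1: place 26 ft³, 74 ft³ left
storage unit 1: place 15 ft³, 59 ft³ left
storage unit 1: place 14 ft³, 45 ft³ left
storage unit 1: place 14 ft³, 31 ft³ left
storage unit 2: place 68 ft³, 32 ft³ left
storage unit 3: place 67 ft³, 33 ft³ left
storage unit 3: place 16 ft³, 17 ft³ left
storage unit 4: place 18 ft³, 82 ft³ left
storage unit 4: place 21 ft³, 61 ft³ left
storage unit 5: place 70 ft³, 30 ft³ left
Final storage units: [26,15,14,14] [68] [67,16] [18,21] [70].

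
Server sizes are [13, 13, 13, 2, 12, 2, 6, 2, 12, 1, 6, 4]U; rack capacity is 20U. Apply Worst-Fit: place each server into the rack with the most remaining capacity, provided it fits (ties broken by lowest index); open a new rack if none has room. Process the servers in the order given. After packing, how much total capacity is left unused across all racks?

rack 1: place 13U, 7U left
rack 2: place 13U, 7U left
rack 3: place 13U, 7U left
rack 1: place 2U, 5U left
rack 4: place 12U, 8U left
rack 4: place 2U, 6U left
rack 2: place 6U, 1U left
rack 3: place 2U, 5U left
rack 5: place 12U, 8U left
rack 5: place 1U, 7U left
rack 5: place 6U, 1U left
rack 4: place 4U, 2U left
5 racks × 20U = 100U; used 86U; unused 14U.

14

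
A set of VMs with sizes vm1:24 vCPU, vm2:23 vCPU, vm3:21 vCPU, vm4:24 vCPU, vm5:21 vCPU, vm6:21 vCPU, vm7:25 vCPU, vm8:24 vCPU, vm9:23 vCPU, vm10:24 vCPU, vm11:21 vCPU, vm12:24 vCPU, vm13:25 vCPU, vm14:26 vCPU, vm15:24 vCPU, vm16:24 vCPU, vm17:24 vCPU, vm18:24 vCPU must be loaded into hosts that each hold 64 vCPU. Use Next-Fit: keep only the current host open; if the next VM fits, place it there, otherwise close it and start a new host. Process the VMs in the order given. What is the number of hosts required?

Put vm1 (24 vCPU) in host 1; 40 vCPU remain.
Put vm2 (23 vCPU) in host 1; 17 vCPU remain.
Put vm3 (21 vCPU) in host 2; 43 vCPU remain.
Put vm4 (24 vCPU) in host 2; 19 vCPU remain.
Put vm5 (21 vCPU) in host 3; 43 vCPU remain.
Put vm6 (21 vCPU) in host 3; 22 vCPU remain.
Put vm7 (25 vCPU) in host 4; 39 vCPU remain.
Put vm8 (24 vCPU) in host 4; 15 vCPU remain.
Put vm9 (23 vCPU) in host 5; 41 vCPU remain.
Put vm10 (24 vCPU) in host 5; 17 vCPU remain.
Put vm11 (21 vCPU) in host 6; 43 vCPU remain.
Put vm12 (24 vCPU) in host 6; 19 vCPU remain.
Put vm13 (25 vCPU) in host 7; 39 vCPU remain.
Put vm14 (26 vCPU) in host 7; 13 vCPU remain.
Put vm15 (24 vCPU) in host 8; 40 vCPU remain.
Put vm16 (24 vCPU) in host 8; 16 vCPU remain.
Put vm17 (24 vCPU) in host 9; 40 vCPU remain.
Put vm18 (24 vCPU) in host 9; 16 vCPU remain.
Final hosts: [24,23] [21,24] [21,21] [25,24] [23,24] [21,24] [25,26] [24,24] [24,24].

9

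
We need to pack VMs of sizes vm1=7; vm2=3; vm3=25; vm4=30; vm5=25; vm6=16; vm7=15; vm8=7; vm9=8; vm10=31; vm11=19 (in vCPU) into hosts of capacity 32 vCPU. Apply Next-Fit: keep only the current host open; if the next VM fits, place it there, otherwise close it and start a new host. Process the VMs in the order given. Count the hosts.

host 1: place vm1 (7 vCPU), 25 vCPU left
host 1: place vm2 (3 vCPU), 22 vCPU left
host 2: place vm3 (25 vCPU), 7 vCPU left
host 3: place vm4 (30 vCPU), 2 vCPU left
host 4: place vm5 (25 vCPU), 7 vCPU left
host 5: place vm6 (16 vCPU), 16 vCPU left
host 5: place vm7 (15 vCPU), 1 vCPU left
host 6: place vm8 (7 vCPU), 25 vCPU left
host 6: place vm9 (8 vCPU), 17 vCPU left
host 7: place vm10 (31 vCPU), 1 vCPU left
host 8: place vm11 (19 vCPU), 13 vCPU left
Final hosts: [7,3] [25] [30] [25] [16,15] [7,8] [31] [19].

8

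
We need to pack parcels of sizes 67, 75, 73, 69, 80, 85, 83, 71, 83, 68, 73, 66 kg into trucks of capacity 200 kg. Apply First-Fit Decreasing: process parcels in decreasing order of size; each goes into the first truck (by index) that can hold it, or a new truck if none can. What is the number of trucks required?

6

Sorted descending: 85, 83, 83, 80, 75, 73, 73, 71, 69, 68, 67, 66.
Put 85 kg in truck 1; 115 kg remain.
Put 83 kg in truck 1; 32 kg remain.
Put 83 kg in truck 2; 117 kg remain.
Put 80 kg in truck 2; 37 kg remain.
Put 75 kg in truck 3; 125 kg remain.
Put 73 kg in truck 3; 52 kg remain.
Put 73 kg in truck 4; 127 kg remain.
Put 71 kg in truck 4; 56 kg remain.
Put 69 kg in truck 5; 131 kg remain.
Put 68 kg in truck 5; 63 kg remain.
Put 67 kg in truck 6; 133 kg remain.
Put 66 kg in truck 6; 67 kg remain.
Final trucks: [85,83] [83,80] [75,73] [73,71] [69,68] [67,66].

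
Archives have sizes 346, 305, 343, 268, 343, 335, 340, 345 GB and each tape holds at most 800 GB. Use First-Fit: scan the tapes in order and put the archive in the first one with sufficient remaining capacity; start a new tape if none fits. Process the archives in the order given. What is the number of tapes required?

Put 346 GB in tape 1; 454 GB remain.
Put 305 GB in tape 1; 149 GB remain.
Put 343 GB in tape 2; 457 GB remain.
Put 268 GB in tape 2; 189 GB remain.
Put 343 GB in tape 3; 457 GB remain.
Put 335 GB in tape 3; 122 GB remain.
Put 340 GB in tape 4; 460 GB remain.
Put 345 GB in tape 4; 115 GB remain.

4 tapes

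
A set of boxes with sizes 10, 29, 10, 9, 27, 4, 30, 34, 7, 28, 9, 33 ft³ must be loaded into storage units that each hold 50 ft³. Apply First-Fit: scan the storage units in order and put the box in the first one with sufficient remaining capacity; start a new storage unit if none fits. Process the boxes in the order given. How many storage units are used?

Put 10 ft³ in storage unit 1; 40 ft³ remain.
Put 29 ft³ in storage unit 1; 11 ft³ remain.
Put 10 ft³ in storage unit 1; 1 ft³ remain.
Put 9 ft³ in storage unit 2; 41 ft³ remain.
Put 27 ft³ in storage unit 2; 14 ft³ remain.
Put 4 ft³ in storage unit 2; 10 ft³ remain.
Put 30 ft³ in storage unit 3; 20 ft³ remain.
Put 34 ft³ in storage unit 4; 16 ft³ remain.
Put 7 ft³ in storage unit 2; 3 ft³ remain.
Put 28 ft³ in storage unit 5; 22 ft³ remain.
Put 9 ft³ in storage unit 3; 11 ft³ remain.
Put 33 ft³ in storage unit 6; 17 ft³ remain.

6 storage units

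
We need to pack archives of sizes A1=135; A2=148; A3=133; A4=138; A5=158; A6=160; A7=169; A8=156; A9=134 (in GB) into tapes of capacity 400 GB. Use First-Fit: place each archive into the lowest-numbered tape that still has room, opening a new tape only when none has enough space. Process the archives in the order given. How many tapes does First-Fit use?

tape 1: place A1 (135 GB), 265 GB left
tape 1: place A2 (148 GB), 117 GB left
tape 2: place A3 (133 GB), 267 GB left
tape 2: place A4 (138 GB), 129 GB left
tape 3: place A5 (158 GB), 242 GB left
tape 3: place A6 (160 GB), 82 GB left
tape 4: place A7 (169 GB), 231 GB left
tape 4: place A8 (156 GB), 75 GB left
tape 5: place A9 (134 GB), 266 GB left

5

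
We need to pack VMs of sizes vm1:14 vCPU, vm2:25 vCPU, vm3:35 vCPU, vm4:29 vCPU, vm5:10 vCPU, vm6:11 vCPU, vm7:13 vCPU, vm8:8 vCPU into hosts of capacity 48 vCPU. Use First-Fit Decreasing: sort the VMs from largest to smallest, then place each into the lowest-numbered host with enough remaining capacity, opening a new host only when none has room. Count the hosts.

4

Sorted descending: 35, 29, 25, 14, 13, 11, 10, 8.
35 vCPU → host 1 (remaining 13 vCPU)
29 vCPU → host 2 (remaining 19 vCPU)
25 vCPU → host 3 (remaining 23 vCPU)
14 vCPU → host 2 (remaining 5 vCPU)
13 vCPU → host 1 (remaining 0 vCPU)
11 vCPU → host 3 (remaining 12 vCPU)
10 vCPU → host 3 (remaining 2 vCPU)
8 vCPU → host 4 (remaining 40 vCPU)
Final hosts: [35,13] [29,14] [25,11,10] [8].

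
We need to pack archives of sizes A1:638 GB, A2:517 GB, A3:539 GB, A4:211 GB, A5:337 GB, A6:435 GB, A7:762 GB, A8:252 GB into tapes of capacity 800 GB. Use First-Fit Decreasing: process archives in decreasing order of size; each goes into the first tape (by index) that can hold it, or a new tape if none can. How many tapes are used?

Sorted descending: 762, 638, 539, 517, 435, 337, 252, 211.
Put 762 GB in tape 1; 38 GB remain.
Put 638 GB in tape 2; 162 GB remain.
Put 539 GB in tape 3; 261 GB remain.
Put 517 GB in tape 4; 283 GB remain.
Put 435 GB in tape 5; 365 GB remain.
Put 337 GB in tape 5; 28 GB remain.
Put 252 GB in tape 3; 9 GB remain.
Put 211 GB in tape 4; 72 GB remain.
Final tapes: [762] [638] [539,252] [517,211] [435,337].

5 tapes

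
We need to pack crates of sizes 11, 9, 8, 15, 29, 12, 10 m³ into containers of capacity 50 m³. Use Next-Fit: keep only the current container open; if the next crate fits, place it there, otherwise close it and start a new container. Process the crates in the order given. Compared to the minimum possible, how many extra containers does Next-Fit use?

1

Next-Fit: [11,9,8,15] [29,12] [10] → 3 containers.
Total size 94 m³; any packing needs at least ⌈94/50⌉ = 2 containers.
An optimal packing achieves that bound: [29,15] [12,11,10,9,8] → 2 containers.
Excess: 3 − 2 = 1.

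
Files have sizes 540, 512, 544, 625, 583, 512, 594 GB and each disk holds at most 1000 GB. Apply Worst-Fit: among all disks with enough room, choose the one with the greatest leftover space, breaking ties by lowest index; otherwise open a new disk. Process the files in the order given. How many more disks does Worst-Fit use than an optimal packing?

0

Worst-Fit: [540] [512] [544] [625] [583] [512] [594] → 7 disks.
7 files exceed 500 GB (half the capacity), and no two of those can share a disk, so at least 7 disks are needed.
So 7 is already optimal.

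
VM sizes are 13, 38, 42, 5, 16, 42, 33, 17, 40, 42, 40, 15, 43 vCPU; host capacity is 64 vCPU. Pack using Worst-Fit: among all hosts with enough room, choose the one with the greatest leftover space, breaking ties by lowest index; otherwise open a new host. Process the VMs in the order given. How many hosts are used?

13 vCPU → host 1 (remaining 51 vCPU)
38 vCPU → host 1 (remaining 13 vCPU)
42 vCPU → host 2 (remaining 22 vCPU)
5 vCPU → host 2 (remaining 17 vCPU)
16 vCPU → host 2 (remaining 1 vCPU)
42 vCPU → host 3 (remaining 22 vCPU)
33 vCPU → host 4 (remaining 31 vCPU)
17 vCPU → host 4 (remaining 14 vCPU)
40 vCPU → host 5 (remaining 24 vCPU)
42 vCPU → host 6 (remaining 22 vCPU)
40 vCPU → host 7 (remaining 24 vCPU)
15 vCPU → host 5 (remaining 9 vCPU)
43 vCPU → host 8 (remaining 21 vCPU)
Final hosts: [13,38] [42,5,16] [42] [33,17] [40,15] [42] [40] [43].

8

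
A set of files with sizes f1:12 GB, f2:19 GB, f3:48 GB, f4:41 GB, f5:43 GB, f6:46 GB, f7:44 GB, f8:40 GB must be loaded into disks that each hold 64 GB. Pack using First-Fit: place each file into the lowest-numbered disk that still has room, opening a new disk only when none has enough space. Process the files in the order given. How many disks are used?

Put f1 (12 GB) in disk 1; 52 GB remain.
Put f2 (19 GB) in disk 1; 33 GB remain.
Put f3 (48 GB) in disk 2; 16 GB remain.
Put f4 (41 GB) in disk 3; 23 GB remain.
Put f5 (43 GB) in disk 4; 21 GB remain.
Put f6 (46 GB) in disk 5; 18 GB remain.
Put f7 (44 GB) in disk 6; 20 GB remain.
Put f8 (40 GB) in disk 7; 24 GB remain.
Final disks: [12,19] [48] [41] [43] [46] [44] [40].

7 disks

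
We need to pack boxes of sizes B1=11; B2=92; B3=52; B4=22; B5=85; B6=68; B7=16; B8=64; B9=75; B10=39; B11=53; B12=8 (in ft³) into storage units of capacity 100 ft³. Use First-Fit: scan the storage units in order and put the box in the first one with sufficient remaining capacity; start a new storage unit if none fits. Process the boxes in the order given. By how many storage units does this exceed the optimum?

First-Fit: [11,52,22,8] [92] [85] [68,16] [64] [75] [39,53] → 7 storage units.
7 boxes exceed 50 ft³ (half the capacity), and no two of those can share a storage unit, so at least 7 storage units are needed.
So 7 is already optimal.

0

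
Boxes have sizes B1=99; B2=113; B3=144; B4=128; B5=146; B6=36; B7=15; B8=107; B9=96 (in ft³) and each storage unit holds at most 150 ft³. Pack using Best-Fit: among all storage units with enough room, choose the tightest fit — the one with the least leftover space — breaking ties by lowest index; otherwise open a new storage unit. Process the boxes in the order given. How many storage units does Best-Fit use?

B1 (99 ft³) → storage unit 1 (remaining 51 ft³)
B2 (113 ft³) → storage unit 2 (remaining 37 ft³)
B3 (144 ft³) → storage unit 3 (remaining 6 ft³)
B4 (128 ft³) → storage unit 4 (remaining 22 ft³)
B5 (146 ft³) → storage unit 5 (remaining 4 ft³)
B6 (36 ft³) → storage unit 2 (remaining 1 ft³)
B7 (15 ft³) → storage unit 4 (remaining 7 ft³)
B8 (107 ft³) → storage unit 6 (remaining 43 ft³)
B9 (96 ft³) → storage unit 7 (remaining 54 ft³)

7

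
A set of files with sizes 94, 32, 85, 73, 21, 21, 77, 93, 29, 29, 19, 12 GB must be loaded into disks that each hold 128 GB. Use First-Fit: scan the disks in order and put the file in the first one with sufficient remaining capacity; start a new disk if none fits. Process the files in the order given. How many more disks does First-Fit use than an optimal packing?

First-Fit: [94,32] [85,21,21] [73,29,19] [77,29,12] [93] → 5 disks.
Total size 585 GB; any packing needs at least ⌈585/128⌉ = 5 disks.
So 5 is already optimal.

0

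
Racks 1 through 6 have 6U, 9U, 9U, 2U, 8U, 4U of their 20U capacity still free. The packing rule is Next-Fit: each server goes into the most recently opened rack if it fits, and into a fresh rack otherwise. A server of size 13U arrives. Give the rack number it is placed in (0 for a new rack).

0

Next-Fit only looks at rack 6, which has 4U free.
13U does not fit, so a new rack is opened.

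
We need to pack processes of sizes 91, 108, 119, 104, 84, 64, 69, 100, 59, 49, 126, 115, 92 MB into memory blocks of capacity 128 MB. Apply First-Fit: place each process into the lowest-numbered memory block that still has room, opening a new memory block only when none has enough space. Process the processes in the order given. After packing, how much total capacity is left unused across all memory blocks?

228

91 MB → memory block 1 (remaining 37 MB)
108 MB → memory block 2 (remaining 20 MB)
119 MB → memory block 3 (remaining 9 MB)
104 MB → memory block 4 (remaining 24 MB)
84 MB → memory block 5 (remaining 44 MB)
64 MB → memory block 6 (remaining 64 MB)
69 MB → memory block 7 (remaining 59 MB)
100 MB → memory block 8 (remaining 28 MB)
59 MB → memory block 6 (remaining 5 MB)
49 MB → memory block 7 (remaining 10 MB)
126 MB → memory block 9 (remaining 2 MB)
115 MB → memory block 10 (remaining 13 MB)
92 MB → memory block 11 (remaining 36 MB)
11 memory blocks × 128 MB = 1408 MB; used 1180 MB; unused 228 MB.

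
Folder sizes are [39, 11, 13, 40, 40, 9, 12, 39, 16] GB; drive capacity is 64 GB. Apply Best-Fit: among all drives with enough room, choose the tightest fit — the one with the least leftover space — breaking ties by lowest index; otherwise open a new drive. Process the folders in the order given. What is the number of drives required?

39 GB → drive 1 (remaining 25 GB)
11 GB → drive 1 (remaining 14 GB)
13 GB → drive 1 (remaining 1 GB)
40 GB → drive 2 (remaining 24 GB)
40 GB → drive 3 (remaining 24 GB)
9 GB → drive 2 (remaining 15 GB)
12 GB → drive 2 (remaining 3 GB)
39 GB → drive 4 (remaining 25 GB)
16 GB → drive 3 (remaining 8 GB)

4 drives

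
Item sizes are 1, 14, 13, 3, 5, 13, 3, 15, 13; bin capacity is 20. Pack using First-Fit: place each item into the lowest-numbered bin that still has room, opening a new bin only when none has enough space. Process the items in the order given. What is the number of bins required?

Put 1 in bin 1; 19 remain.
Put 14 in bin 1; 5 remain.
Put 13 in bin 2; 7 remain.
Put 3 in bin 1; 2 remain.
Put 5 in bin 2; 2 remain.
Put 13 in bin 3; 7 remain.
Put 3 in bin 3; 4 remain.
Put 15 in bin 4; 5 remain.
Put 13 in bin 5; 7 remain.

5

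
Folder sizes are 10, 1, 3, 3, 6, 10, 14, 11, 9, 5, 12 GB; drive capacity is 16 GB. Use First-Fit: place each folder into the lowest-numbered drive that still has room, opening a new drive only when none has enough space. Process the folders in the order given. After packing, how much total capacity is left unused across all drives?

Put 10 GB in drive 1; 6 GB remain.
Put 1 GB in drive 1; 5 GB remain.
Put 3 GB in drive 1; 2 GB remain.
Put 3 GB in drive 2; 13 GB remain.
Put 6 GB in drive 2; 7 GB remain.
Put 10 GB in drive 3; 6 GB remain.
Put 14 GB in drive 4; 2 GB remain.
Put 11 GB in drive 5; 5 GB remain.
Put 9 GB in drive 6; 7 GB remain.
Put 5 GB in drive 2; 2 GB remain.
Put 12 GB in drive 7; 4 GB remain.
7 drives × 16 GB = 112 GB; used 84 GB; unused 28 GB.

28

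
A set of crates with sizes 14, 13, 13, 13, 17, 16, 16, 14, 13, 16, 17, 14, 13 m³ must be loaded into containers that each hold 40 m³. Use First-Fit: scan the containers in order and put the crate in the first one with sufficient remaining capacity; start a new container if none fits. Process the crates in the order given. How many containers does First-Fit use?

14 m³ → container 1 (remaining 26 m³)
13 m³ → container 1 (remaining 13 m³)
13 m³ → container 1 (remaining 0 m³)
13 m³ → container 2 (remaining 27 m³)
17 m³ → container 2 (remaining 10 m³)
16 m³ → container 3 (remaining 24 m³)
16 m³ → container 3 (remaining 8 m³)
14 m³ → container 4 (remaining 26 m³)
13 m³ → container 4 (remaining 13 m³)
16 m³ → container 5 (remaining 24 m³)
17 m³ → container 5 (remaining 7 m³)
14 m³ → container 6 (remaining 26 m³)
13 m³ → container 4 (remaining 0 m³)
Final containers: [14,13,13] [13,17] [16,16] [14,13,13] [16,17] [14].

6 containers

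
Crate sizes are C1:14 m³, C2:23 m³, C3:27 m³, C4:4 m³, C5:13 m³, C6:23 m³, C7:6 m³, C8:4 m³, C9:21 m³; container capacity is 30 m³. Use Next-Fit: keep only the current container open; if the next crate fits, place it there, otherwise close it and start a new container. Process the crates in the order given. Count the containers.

Put C1 (14 m³) in container 1; 16 m³ remain.
Put C2 (23 m³) in container 2; 7 m³ remain.
Put C3 (27 m³) in container 3; 3 m³ remain.
Put C4 (4 m³) in container 4; 26 m³ remain.
Put C5 (13 m³) in container 4; 13 m³ remain.
Put C6 (23 m³) in container 5; 7 m³ remain.
Put C7 (6 m³) in container 5; 1 m³ remain.
Put C8 (4 m³) in container 6; 26 m³ remain.
Put C9 (21 m³) in container 6; 5 m³ remain.
Final containers: [14] [23] [27] [4,13] [23,6] [4,21].

6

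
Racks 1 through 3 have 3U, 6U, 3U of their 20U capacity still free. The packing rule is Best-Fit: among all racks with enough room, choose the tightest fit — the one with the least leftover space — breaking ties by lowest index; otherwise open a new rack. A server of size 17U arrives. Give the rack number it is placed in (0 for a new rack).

No rack has ≥ 17U free, so a new rack is opened.

0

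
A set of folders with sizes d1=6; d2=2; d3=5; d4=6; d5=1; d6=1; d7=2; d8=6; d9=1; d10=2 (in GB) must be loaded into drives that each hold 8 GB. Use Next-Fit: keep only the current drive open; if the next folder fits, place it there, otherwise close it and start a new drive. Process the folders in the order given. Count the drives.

Put d1 (6 GB) in drive 1; 2 GB remain.
Put d2 (2 GB) in drive 1; 0 GB remain.
Put d3 (5 GB) in drive 2; 3 GB remain.
Put d4 (6 GB) in drive 3; 2 GB remain.
Put d5 (1 GB) in drive 3; 1 GB remain.
Put d6 (1 GB) in drive 3; 0 GB remain.
Put d7 (2 GB) in drive 4; 6 GB remain.
Put d8 (6 GB) in drive 4; 0 GB remain.
Put d9 (1 GB) in drive 5; 7 GB remain.
Put d10 (2 GB) in drive 5; 5 GB remain.
Final drives: [6,2] [5] [6,1,1] [2,6] [1,2].

5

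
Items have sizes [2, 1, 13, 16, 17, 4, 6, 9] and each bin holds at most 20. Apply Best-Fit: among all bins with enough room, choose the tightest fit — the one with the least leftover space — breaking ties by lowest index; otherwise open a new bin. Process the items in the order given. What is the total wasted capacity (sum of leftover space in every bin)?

bin 1: place 2, 18 left
bin 1: place 1, 17 left
bin 1: place 13, 4 left
bin 2: place 16, 4 left
bin 3: place 17, 3 left
bin 1: place 4, 0 left
bin 4: place 6, 14 left
bin 4: place 9, 5 left
4 bins × 20 = 80; used 68; unused 12.

12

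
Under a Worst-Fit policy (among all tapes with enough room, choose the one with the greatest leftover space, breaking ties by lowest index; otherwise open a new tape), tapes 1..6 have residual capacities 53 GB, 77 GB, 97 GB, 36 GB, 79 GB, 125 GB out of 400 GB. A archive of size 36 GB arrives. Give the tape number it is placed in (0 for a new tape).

Tapes with room: tape 1 (53 GB), tape 2 (77 GB), tape 3 (97 GB), tape 4 (36 GB), tape 5 (79 GB), tape 6 (125 GB).
Most room is tape 6 with 125 GB free.

6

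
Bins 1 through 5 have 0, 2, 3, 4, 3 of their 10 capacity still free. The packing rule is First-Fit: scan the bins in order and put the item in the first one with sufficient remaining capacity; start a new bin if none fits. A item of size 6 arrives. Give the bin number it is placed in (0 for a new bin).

0

No bin has ≥ 6 free, so a new bin is opened.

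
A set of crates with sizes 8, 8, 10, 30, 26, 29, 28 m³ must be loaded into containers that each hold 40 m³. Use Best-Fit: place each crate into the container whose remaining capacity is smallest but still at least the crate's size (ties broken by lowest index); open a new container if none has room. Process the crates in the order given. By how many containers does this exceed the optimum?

1

Best-Fit: [8,8,10] [30] [26] [29] [28] → 5 containers.
Total size 139 m³; any packing needs at least ⌈139/40⌉ = 4 containers.
An optimal packing achieves that bound: [30,10] [29,8] [28,8] [26] → 4 containers.
Excess: 5 − 4 = 1.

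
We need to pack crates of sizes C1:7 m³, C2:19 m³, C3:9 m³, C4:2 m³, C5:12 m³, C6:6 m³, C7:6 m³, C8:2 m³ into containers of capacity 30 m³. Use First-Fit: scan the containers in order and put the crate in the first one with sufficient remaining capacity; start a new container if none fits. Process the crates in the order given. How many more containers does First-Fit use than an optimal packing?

First-Fit: [7,19,2,2] [9,12,6] [6] → 3 containers.
Total size 63 m³; any packing needs at least ⌈63/30⌉ = 3 containers.
So 3 is already optimal.

0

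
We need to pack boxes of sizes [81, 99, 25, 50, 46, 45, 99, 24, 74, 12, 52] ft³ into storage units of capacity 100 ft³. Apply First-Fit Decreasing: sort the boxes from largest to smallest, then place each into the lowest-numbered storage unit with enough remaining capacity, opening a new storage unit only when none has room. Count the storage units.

Sorted descending: 99, 99, 81, 74, 52, 50, 46, 45, 25, 24, 12.
Put 99 ft³ in storage unit 1; 1 ft³ remain.
Put 99 ft³ in storage unit 2; 1 ft³ remain.
Put 81 ft³ in storage unit 3; 19 ft³ remain.
Put 74 ft³ in storage unit 4; 26 ft³ remain.
Put 52 ft³ in storage unit 5; 48 ft³ remain.
Put 50 ft³ in storage unit 6; 50 ft³ remain.
Put 46 ft³ in storage unit 5; 2 ft³ remain.
Put 45 ft³ in storage unit 6; 5 ft³ remain.
Put 25 ft³ in storage unit 4; 1 ft³ remain.
Put 24 ft³ in storage unit 7; 76 ft³ remain.
Put 12 ft³ in storage unit 3; 7 ft³ remain.
Final storage units: [99] [99] [81,12] [74,25] [52,46] [50,45] [24].

7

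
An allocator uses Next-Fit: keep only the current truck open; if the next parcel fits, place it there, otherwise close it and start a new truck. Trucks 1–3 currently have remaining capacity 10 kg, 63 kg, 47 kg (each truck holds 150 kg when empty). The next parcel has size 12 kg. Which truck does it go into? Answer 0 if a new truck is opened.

Next-Fit only looks at truck 3, which has 47 kg free.
12 kg fits there.

3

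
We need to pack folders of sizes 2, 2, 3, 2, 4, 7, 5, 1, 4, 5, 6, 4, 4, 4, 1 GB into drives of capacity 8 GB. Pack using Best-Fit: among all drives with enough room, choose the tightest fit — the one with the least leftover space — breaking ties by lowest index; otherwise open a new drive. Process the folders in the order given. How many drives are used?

8 drives

2 GB → drive 1 (remaining 6 GB)
2 GB → drive 1 (remaining 4 GB)
3 GB → drive 1 (remaining 1 GB)
2 GB → drive 2 (remaining 6 GB)
4 GB → drive 2 (remaining 2 GB)
7 GB → drive 3 (remaining 1 GB)
5 GB → drive 4 (remaining 3 GB)
1 GB → drive 1 (remaining 0 GB)
4 GB → drive 5 (remaining 4 GB)
5 GB → drive 6 (remaining 3 GB)
6 GB → drive 7 (remaining 2 GB)
4 GB → drive 5 (remaining 0 GB)
4 GB → drive 8 (remaining 4 GB)
4 GB → drive 8 (remaining 0 GB)
1 GB → drive 3 (remaining 0 GB)
Final drives: [2,2,3,1] [2,4] [7,1] [5] [4,4] [5] [6] [4,4].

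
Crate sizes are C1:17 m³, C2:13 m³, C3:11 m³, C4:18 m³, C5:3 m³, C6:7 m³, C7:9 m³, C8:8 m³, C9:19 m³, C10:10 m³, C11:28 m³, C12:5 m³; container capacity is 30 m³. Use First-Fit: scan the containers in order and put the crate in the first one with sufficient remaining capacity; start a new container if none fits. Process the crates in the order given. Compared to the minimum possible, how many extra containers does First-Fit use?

1

First-Fit: [17,13] [11,18] [3,7,9,8] [19,10] [28] [5] → 6 containers.
Total size 148 m³; any packing needs at least ⌈148/30⌉ = 5 containers.
An optimal packing achieves that bound: [28] [19,11] [18,9,3] [17,13] [10,8,7,5] → 5 containers.
Excess: 6 − 5 = 1.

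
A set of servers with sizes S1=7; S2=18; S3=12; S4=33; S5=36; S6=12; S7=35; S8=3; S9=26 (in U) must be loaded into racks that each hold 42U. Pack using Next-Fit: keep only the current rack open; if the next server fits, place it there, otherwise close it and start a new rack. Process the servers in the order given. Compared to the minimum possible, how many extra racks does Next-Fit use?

1

Next-Fit: [7,18,12] [33] [36] [12] [35,3] [26] → 6 racks.
Total size 182U; any packing needs at least ⌈182/42⌉ = 5 racks.
An optimal packing achieves that bound: [36,3] [35,7] [33] [26,12] [18,12] → 5 racks.
Excess: 6 − 5 = 1.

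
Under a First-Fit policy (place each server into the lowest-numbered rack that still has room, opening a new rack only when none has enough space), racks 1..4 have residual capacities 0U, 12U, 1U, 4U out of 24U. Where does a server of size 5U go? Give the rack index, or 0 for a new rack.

2

Racks with room: rack 2 (12U).
The first with room is rack 2.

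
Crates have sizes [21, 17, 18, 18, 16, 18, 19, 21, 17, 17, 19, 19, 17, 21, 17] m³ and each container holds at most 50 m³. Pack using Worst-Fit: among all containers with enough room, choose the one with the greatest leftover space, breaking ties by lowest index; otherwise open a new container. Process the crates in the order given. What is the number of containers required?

21 m³ → container 1 (remaining 29 m³)
17 m³ → container 1 (remaining 12 m³)
18 m³ → container 2 (remaining 32 m³)
18 m³ → container 2 (remaining 14 m³)
16 m³ → container 3 (remaining 34 m³)
18 m³ → container 3 (remaining 16 m³)
19 m³ → container 4 (remaining 31 m³)
21 m³ → container 4 (remaining 10 m³)
17 m³ → container 5 (remaining 33 m³)
17 m³ → container 5 (remaining 16 m³)
19 m³ → container 6 (remaining 31 m³)
19 m³ → container 6 (remaining 12 m³)
17 m³ → container 7 (remaining 33 m³)
21 m³ → container 7 (remaining 12 m³)
17 m³ → container 8 (remaining 33 m³)

8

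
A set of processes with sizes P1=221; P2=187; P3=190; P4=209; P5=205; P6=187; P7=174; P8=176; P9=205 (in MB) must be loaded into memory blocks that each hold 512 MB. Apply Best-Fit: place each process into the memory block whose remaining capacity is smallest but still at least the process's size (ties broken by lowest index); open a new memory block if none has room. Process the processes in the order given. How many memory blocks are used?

5 memory blocks

Put P1 (221 MB) in memory block 1; 291 MB remain.
Put P2 (187 MB) in memory block 1; 104 MB remain.
Put P3 (190 MB) in memory block 2; 322 MB remain.
Put P4 (209 MB) in memory block 2; 113 MB remain.
Put P5 (205 MB) in memory block 3; 307 MB remain.
Put P6 (187 MB) in memory block 3; 120 MB remain.
Put P7 (174 MB) in memory block 4; 338 MB remain.
Put P8 (176 MB) in memory block 4; 162 MB remain.
Put P9 (205 MB) in memory block 5; 307 MB remain.
Final memory blocks: [221,187] [190,209] [205,187] [174,176] [205].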